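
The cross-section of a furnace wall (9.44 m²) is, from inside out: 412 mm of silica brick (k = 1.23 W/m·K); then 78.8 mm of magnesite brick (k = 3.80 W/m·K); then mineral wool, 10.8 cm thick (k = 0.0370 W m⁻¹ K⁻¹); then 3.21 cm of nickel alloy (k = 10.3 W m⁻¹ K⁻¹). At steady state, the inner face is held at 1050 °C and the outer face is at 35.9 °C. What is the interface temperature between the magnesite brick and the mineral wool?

Treat each layer as a resistance in series:
  R_silica brick = L/(kA) = 0.412/(1.23·9.44) = 0.03548 K/W
  R_magnesite brick = L/(kA) = 0.0788/(3.80·9.44) = 0.002197 K/W
  R_mineral wool = L/(kA) = 0.108/(0.0370·9.44) = 0.3092 K/W
  R_nickel alloy = L/(kA) = 0.0321/(10.3·9.44) = 3.301×10^-4 K/W
ΣR = 0.03548 + 0.002197 + 0.3092 + 3.301×10^-4 = 0.3472 K/W
Q = ΔT/ΣR = (1050 °C − 35.9 °C)/0.3472 = 2921 W
From the inner boundary to the magnesite brick/mineral wool interface, ΣR_partial = 0.03768 K/W.
T_interface = T_in − Q·ΣR_partial = 1050 °C − (2921)(0.03768) = 940 °C

T = 940 °C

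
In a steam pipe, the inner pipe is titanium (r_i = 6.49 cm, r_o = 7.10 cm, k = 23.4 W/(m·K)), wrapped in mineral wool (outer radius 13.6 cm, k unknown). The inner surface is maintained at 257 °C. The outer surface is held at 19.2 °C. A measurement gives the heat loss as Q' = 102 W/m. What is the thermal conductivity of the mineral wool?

ΣR = ΔT/Q' = |257 − 19.2|/102 = 2.331 m·K/W
Known resistances:
  R'_titanium = ln(0.0710/0.0649)/(2πk) = 0.08983/(2π·23.4) = 6.110×10^-4 m·K/W
R_mineral wool = ΣR − ΣR_known = 2.331 − 6.110×10^-4 = 2.330 m·K/W
ln(r₂/r₁)/(2πk) = 2.330 ⇒ k = 0.6500/(2π·2.330) = 0.0444 W/m·K

k = 0.0444 W/m·K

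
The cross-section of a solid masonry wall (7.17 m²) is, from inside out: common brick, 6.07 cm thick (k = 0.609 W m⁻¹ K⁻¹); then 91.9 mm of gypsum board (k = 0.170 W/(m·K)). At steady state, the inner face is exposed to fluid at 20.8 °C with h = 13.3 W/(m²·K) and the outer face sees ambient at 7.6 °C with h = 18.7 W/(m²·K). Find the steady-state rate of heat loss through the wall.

Q = 123 W

Treat each layer as a resistance in series:
  R_conv,in = 1/(hA) = 1/(13.3·7.17) = 0.01049 K/W
  R_common brick = L/(kA) = 0.0607/(0.609·7.17) = 0.01390 K/W
  R_gypsum board = L/(kA) = 0.0919/(0.170·7.17) = 0.07540 K/W
  R_conv,out = 1/(hA) = 1/(18.7·7.17) = 0.007458 K/W
ΣR = 0.01049 + 0.01390 + 0.07540 + 0.007458 = 0.1072 K/W
Q = ΔT/ΣR = (20.8 °C − 7.6 °C)/0.1072 = 123 W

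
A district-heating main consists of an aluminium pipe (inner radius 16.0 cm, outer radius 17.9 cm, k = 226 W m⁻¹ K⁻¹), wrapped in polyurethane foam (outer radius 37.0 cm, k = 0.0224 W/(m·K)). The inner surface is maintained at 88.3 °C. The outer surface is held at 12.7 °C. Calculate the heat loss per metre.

Resistance network (inner→outer):
  R'_aluminium = ln(0.179/0.160)/(2πk) = 0.1122/(2π·226) = 7.902×10^-5 m·K/W
  R'_polyurethane foam = ln(0.370/0.179)/(2πk) = 0.7261/(2π·0.0224) = 5.159 m·K/W
ΣR = 7.902×10^-5 + 5.159 = 5.159 m·K/W
Q' = ΔT/ΣR = (88.3 °C − 12.7 °C)/5.159 = 14.7 W/m

Q' = 14.7 W/m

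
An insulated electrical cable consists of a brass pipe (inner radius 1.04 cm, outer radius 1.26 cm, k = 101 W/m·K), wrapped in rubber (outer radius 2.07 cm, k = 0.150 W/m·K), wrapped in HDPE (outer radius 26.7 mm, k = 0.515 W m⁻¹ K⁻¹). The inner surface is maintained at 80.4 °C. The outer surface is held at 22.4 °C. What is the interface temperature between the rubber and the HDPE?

T = 29.9 °C

Resistance network (inner→outer):
  R'_brass = ln(0.0126/0.0104)/(2πk) = 0.1919/(2π·101) = 3.024×10^-4 m·K/W
  R'_rubber = ln(0.0207/0.0126)/(2πk) = 0.4964/(2π·0.150) = 0.5267 m·K/W
  R'_HDPE = ln(0.0267/0.0207)/(2πk) = 0.2545/(2π·0.515) = 0.07866 m·K/W
ΣR = 3.024×10^-4 + 0.5267 + 0.07866 = 0.6057 m·K/W
Q' = ΔT/ΣR = (80.4 °C − 22.4 °C)/0.6057 = 95.76 W/m
From the inner boundary to the rubber/HDPE interface, ΣR_partial = 0.5270 m·K/W.
T_interface = T_in − Q'·ΣR_partial = 80.4 °C − (95.76)(0.5270) = 29.9 °C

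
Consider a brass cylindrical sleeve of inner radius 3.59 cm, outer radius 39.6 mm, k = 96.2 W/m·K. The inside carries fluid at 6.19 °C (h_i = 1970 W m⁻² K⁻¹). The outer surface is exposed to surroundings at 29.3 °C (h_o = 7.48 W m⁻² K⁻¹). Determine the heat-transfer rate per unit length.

Series thermal resistances, inner to outer:
  R'_conv,in = 1/(2πr h) = 1/(2π·0.0359·1970) = 0.002250 m·K/W
  R'_brass = ln(0.0396/0.0359)/(2πk) = 0.09809/(2π·96.2) = 1.623×10^-4 m·K/W
  R'_conv,out = 1/(2πr h) = 1/(2π·0.0396·7.48) = 0.5373 m·K/W
ΣR = 0.002250 + 1.623×10^-4 + 0.5373 = 0.5397 m·K/W
Q' = ΔT/ΣR = (6.19 °C − 29.3 °C)/0.5397 = -42.8 W/m
(Negative Q' ⇒ heat flows inward; heat gain = 42.8 W/m.)

Q' = 42.8 W/m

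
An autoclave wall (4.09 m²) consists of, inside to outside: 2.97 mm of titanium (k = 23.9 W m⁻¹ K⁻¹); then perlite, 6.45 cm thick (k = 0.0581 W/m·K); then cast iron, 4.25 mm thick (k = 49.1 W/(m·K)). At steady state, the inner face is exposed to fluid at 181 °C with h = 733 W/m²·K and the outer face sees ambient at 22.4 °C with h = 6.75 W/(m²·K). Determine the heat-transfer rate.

Q = 515 W

Treat each layer as a resistance in series:
  R_conv,in = 1/(hA) = 1/(733·4.09) = 3.336×10^-4 K/W
  R_titanium = L/(kA) = 0.00297/(23.9·4.09) = 3.038×10^-5 K/W
  R_perlite = L/(kA) = 0.0645/(0.0581·4.09) = 0.2714 K/W
  R_cast iron = L/(kA) = 0.00425/(49.1·4.09) = 2.116×10^-5 K/W
  R_conv,out = 1/(hA) = 1/(6.75·4.09) = 0.03622 K/W
ΣR = 3.336×10^-4 + 3.038×10^-5 + 0.2714 + 2.116×10^-5 + 0.03622 = 0.3080 K/W
Q = ΔT/ΣR = (181 °C − 22.4 °C)/0.3080 = 515 W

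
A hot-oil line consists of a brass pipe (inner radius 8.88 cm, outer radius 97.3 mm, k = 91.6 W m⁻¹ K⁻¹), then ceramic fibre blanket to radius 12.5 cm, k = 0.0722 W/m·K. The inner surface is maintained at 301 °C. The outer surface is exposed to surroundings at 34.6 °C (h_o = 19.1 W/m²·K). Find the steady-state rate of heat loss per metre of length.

Resistance network (inner→outer):
  R'_brass = ln(0.0973/0.0888)/(2πk) = 0.09141/(2π·91.6) = 1.588×10^-4 m·K/W
  R'_ceramic fibre blanket = ln(0.125/0.0973)/(2πk) = 0.2505/(2π·0.0722) = 0.5522 m·K/W
  R'_conv,out = 1/(2πr h) = 1/(2π·0.125·19.1) = 0.06666 m·K/W
ΣR = 1.588×10^-4 + 0.5522 + 0.06666 = 0.6190 m·K/W
Q' = ΔT/ΣR = (301 °C − 34.6 °C)/0.6190 = 430 W/m

Q' = 430 W/m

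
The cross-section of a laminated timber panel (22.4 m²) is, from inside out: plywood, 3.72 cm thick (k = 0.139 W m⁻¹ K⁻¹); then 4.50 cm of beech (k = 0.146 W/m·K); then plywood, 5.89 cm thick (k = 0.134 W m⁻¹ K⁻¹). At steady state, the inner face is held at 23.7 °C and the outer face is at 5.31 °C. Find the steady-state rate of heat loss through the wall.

Q = 406 W

Treat each layer as a resistance in series:
  R_plywood = L/(kA) = 0.0372/(0.139·22.4) = 0.01195 K/W
  R_beech = L/(kA) = 0.0450/(0.146·22.4) = 0.01376 K/W
  R_plywood = L/(kA) = 0.0589/(0.134·22.4) = 0.01962 K/W
ΣR = 0.01195 + 0.01376 + 0.01962 = 0.04533 K/W
Q = ΔT/ΣR = (23.7 °C − 5.31 °C)/0.04533 = 406 W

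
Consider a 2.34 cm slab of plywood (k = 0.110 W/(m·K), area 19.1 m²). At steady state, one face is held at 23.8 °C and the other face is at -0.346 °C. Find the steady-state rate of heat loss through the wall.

Q = kA·ΔT/L = 0.110 × 19.1 × |23.8 °C − -0.346 °C| / 0.0234 = 2170 W

Q = 2.17 kW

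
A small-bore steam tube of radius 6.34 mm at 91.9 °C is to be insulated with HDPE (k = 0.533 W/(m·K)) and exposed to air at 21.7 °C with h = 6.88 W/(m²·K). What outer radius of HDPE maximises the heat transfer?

r_cr = 7.75 cm

For a cylinder, r_cr = k_ins/h = 0.533/6.88 = 0.0775 m = 7.75 cm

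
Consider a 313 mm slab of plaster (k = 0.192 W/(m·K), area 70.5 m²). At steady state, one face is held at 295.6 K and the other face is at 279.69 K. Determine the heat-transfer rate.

Q = kA·ΔT/L = 0.192 × 70.5 × |295.6 K − 279.69 K| / 0.313 = 688 W

Q = 688 W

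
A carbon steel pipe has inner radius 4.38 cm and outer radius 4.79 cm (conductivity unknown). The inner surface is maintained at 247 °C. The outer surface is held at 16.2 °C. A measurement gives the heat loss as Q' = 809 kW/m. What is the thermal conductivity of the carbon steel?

ΣR = ΔT/Q' = |247 − 16.2|/8.09×10^5 = 2.853×10^-4 m·K/W
ln(r₂/r₁)/(2πk) = 2.853×10^-4 ⇒ k = 0.08948/(2π·2.853×10^-4) = 49.9 W/m·K

k = 49.9 W/m·K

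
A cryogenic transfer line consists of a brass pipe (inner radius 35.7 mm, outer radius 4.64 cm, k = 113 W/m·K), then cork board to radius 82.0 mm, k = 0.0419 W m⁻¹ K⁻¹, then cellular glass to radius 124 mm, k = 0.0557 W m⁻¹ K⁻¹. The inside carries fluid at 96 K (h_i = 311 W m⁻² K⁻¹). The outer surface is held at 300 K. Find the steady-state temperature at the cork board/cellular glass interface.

Resistance network (inner→outer):
  R'_conv,in = 1/(2πr h) = 1/(2π·0.0357·311) = 0.01433 m·K/W
  R'_brass = ln(0.0464/0.0357)/(2πk) = 0.2621/(2π·113) = 3.692×10^-4 m·K/W
  R'_cork board = ln(0.0820/0.0464)/(2πk) = 0.5694/(2π·0.0419) = 2.163 m·K/W
  R'_cellular glass = ln(0.124/0.0820)/(2πk) = 0.4136/(2π·0.0557) = 1.182 m·K/W
ΣR = 0.01433 + 3.692×10^-4 + 2.163 + 1.182 = 3.360 m·K/W
Q' = ΔT/ΣR = (96 K − 300 K)/3.360 = -60.71 W/m
From the inner boundary to the cork board/cellular glass interface, ΣR_partial = 2.178 m·K/W.
T_interface = T_in − Q'·ΣR_partial = 96 K − (-60.71)(2.178) = 228.2 K

T = 228.2 K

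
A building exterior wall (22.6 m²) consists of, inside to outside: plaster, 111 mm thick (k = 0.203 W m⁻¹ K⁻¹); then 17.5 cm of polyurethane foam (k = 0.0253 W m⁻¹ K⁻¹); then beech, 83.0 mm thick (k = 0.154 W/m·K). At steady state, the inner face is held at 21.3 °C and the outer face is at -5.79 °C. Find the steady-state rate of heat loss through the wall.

Treat each layer as a resistance in series:
  R_plaster = L/(kA) = 0.111/(0.203·22.6) = 0.02419 K/W
  R_polyurethane foam = L/(kA) = 0.175/(0.0253·22.6) = 0.3061 K/W
  R_beech = L/(kA) = 0.0830/(0.154·22.6) = 0.02385 K/W
ΣR = 0.02419 + 0.3061 + 0.02385 = 0.3541 K/W
Q = ΔT/ΣR = (21.3 °C − -5.79 °C)/0.3541 = 76.5 W

Q = 76.5 W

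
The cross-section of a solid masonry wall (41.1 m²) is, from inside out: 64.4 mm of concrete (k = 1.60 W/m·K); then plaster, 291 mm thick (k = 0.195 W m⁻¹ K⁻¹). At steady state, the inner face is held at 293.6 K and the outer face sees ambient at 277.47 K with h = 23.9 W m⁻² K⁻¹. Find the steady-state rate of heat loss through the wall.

Q = 421 W

Series thermal resistances, inner to outer:
  R_concrete = L/(kA) = 0.0644/(1.60·41.1) = 9.793×10^-4 K/W
  R_plaster = L/(kA) = 0.291/(0.195·41.1) = 0.03631 K/W
  R_conv,out = 1/(hA) = 1/(23.9·41.1) = 0.001018 K/W
ΣR = 9.793×10^-4 + 0.03631 + 0.001018 = 0.03831 K/W
Q = ΔT/ΣR = (293.6 K − 277.47 K)/0.03831 = 421 W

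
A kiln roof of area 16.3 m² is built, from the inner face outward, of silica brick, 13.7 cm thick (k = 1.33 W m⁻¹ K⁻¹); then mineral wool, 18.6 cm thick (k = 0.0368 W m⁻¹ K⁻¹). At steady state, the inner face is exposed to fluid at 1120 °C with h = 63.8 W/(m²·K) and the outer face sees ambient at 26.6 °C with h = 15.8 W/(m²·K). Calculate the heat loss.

Q = 3.40 kW

Treat each layer as a resistance in series:
  R_conv,in = 1/(hA) = 1/(63.8·16.3) = 9.616×10^-4 K/W
  R_silica brick = L/(kA) = 0.137/(1.33·16.3) = 0.006319 K/W
  R_mineral wool = L/(kA) = 0.186/(0.0368·16.3) = 0.3101 K/W
  R_conv,out = 1/(hA) = 1/(15.8·16.3) = 0.003883 K/W
ΣR = 9.616×10^-4 + 0.006319 + 0.3101 + 0.003883 = 0.3213 K/W
Q = ΔT/ΣR = (1120 °C − 26.6 °C)/0.3213 = 3400 W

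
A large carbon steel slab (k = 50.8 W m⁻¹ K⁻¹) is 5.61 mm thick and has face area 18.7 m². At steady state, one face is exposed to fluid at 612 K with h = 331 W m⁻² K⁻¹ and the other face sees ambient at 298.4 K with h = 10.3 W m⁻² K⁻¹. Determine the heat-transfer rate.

Q = 58.5 kW

Resistance network (inner→outer):
  R_conv,in = 1/(hA) = 1/(331·18.7) = 1.616×10^-4 K/W
  R_carbon steel = L/(kA) = 0.00561/(50.8·18.7) = 5.906×10^-6 K/W
  R_conv,out = 1/(hA) = 1/(10.3·18.7) = 0.005192 K/W
ΣR = 1.616×10^-4 + 5.906×10^-6 + 0.005192 = 0.005360 K/W
Q = ΔT/ΣR = (612 K − 298.4 K)/0.005360 = 58500 W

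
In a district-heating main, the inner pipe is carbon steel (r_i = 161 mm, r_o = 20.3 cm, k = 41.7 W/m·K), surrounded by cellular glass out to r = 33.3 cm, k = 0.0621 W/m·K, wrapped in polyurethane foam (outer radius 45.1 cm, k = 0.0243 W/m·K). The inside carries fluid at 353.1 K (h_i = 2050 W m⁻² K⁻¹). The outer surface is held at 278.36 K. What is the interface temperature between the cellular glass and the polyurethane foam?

T = 324.0 K

Resistance network (inner→outer):
  R'_conv,in = 1/(2πr h) = 1/(2π·0.161·2050) = 4.822×10^-4 m·K/W
  R'_carbon steel = ln(0.203/0.161)/(2πk) = 0.2318/(2π·41.7) = 8.847×10^-4 m·K/W
  R'_cellular glass = ln(0.333/0.203)/(2πk) = 0.4949/(2π·0.0621) = 1.268 m·K/W
  R'_polyurethane foam = ln(0.451/0.333)/(2πk) = 0.3033/(2π·0.0243) = 1.987 m·K/W
ΣR = 4.822×10^-4 + 8.847×10^-4 + 1.268 + 1.987 = 3.256 m·K/W
Q' = ΔT/ΣR = (353.1 K − 278.36 K)/3.256 = 22.95 W/m
From the inner boundary to the cellular glass/polyurethane foam interface, ΣR_partial = 1.269 m·K/W.
T_interface = T_in − Q'·ΣR_partial = 353.1 K − (22.95)(1.269) = 324.0 K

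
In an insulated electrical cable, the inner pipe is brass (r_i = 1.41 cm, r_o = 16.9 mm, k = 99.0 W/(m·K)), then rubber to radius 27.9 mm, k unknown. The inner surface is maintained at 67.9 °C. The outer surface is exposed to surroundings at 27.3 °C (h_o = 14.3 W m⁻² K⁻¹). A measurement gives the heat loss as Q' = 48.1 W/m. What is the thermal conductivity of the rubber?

ΣR = ΔT/Q' = |67.9 − 27.3|/48.1 = 0.8441 m·K/W
Known resistances:
  R'_brass = ln(0.0169/0.0141)/(2πk) = 0.1811/(2π·99.0) = 2.912×10^-4 m·K/W
  R'_conv,out = 1/(2πr h) = 1/(2π·0.0279·14.3) = 0.3989 m·K/W
R_rubber = ΣR − ΣR_known = 0.8441 − 0.3992 = 0.4449 m·K/W
ln(r₂/r₁)/(2πk) = 0.4449 ⇒ k = 0.5013/(2π·0.4449) = 0.179 W/m·K

k = 0.179 W/m·K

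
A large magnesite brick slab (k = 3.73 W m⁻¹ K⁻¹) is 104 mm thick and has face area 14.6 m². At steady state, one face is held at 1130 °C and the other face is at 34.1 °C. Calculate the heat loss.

Q = 5.74×10^5 W

Q = kA·ΔT/L = 3.73 × 14.6 × |1130 °C − 34.1 °C| / 0.104 = 5.74×10^5 W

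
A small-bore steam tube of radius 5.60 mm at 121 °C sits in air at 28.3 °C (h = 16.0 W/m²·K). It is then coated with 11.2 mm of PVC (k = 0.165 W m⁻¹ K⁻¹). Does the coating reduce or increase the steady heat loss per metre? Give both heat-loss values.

Critical radius for a cylinder: r_cr = k/h = 0.0103 m = 1.03 cm.
Outer radius after coating: r₂ = 0.00560 + 0.0112 = 0.01680 m.
r₁ < r_cr < r₂: heat loss rises to a maximum at r_cr then falls. Whether the coating helps depends on whether Q(r₂) has dropped back below Q(r₁).
Bare: R = 1/(2πr₁h) = 1.776 m·K/W; Q = 92.7/1.776 = 52.2 W/m.
Coated: R = R_cond + R_conv = 1.652 m·K/W; Q = 92.7/1.652 = 56.1 W/m.

increases: 52.2 → 56.1 W/m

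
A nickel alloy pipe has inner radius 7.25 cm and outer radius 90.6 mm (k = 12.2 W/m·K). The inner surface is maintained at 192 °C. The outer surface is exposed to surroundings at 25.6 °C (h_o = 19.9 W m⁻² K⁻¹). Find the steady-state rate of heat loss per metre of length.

Treat each layer as a resistance in series:
  R'_nickel alloy = ln(0.0906/0.0725)/(2πk) = 0.2229/(2π·12.2) = 0.002907 m·K/W
  R'_conv,out = 1/(2πr h) = 1/(2π·0.0906·19.9) = 0.08828 m·K/W
ΣR = 0.002907 + 0.08828 = 0.09119 m·K/W
Q' = ΔT/ΣR = (192 °C − 25.6 °C)/0.09119 = 1820 W/m

Q' = 1820 W/m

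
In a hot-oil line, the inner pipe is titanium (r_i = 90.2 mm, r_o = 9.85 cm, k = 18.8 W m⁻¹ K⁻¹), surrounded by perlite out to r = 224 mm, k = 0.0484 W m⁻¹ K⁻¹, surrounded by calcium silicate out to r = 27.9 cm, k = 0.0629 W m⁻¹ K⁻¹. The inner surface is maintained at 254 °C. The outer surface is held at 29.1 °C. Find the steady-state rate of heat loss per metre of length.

Q' = 69.0 W/m

Treat each layer as a resistance in series:
  R'_titanium = ln(0.0985/0.0902)/(2πk) = 0.08803/(2π·18.8) = 7.452×10^-4 m·K/W
  R'_perlite = ln(0.224/0.0985)/(2πk) = 0.8216/(2π·0.0484) = 2.702 m·K/W
  R'_calcium silicate = ln(0.279/0.224)/(2πk) = 0.2196/(2π·0.0629) = 0.5556 m·K/W
ΣR = 7.452×10^-4 + 2.702 + 0.5556 = 3.258 m·K/W
Q' = ΔT/ΣR = (254 °C − 29.1 °C)/3.258 = 69.0 W/m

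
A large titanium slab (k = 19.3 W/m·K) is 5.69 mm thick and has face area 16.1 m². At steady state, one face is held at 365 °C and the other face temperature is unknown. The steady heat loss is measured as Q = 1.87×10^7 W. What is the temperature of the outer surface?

T_out = 22.6 °C

Series resistances:
  R_titanium = L/(kA) = 0.00569/(19.3·16.1) = 1.831×10^-5 K/W
ΣR = 1.831×10^-5 K/W
ΔT = Q·ΣR = 1.87×10^7 × 1.831×10^-5 = 342.4 K
Heat flows outward, so T_out = T_in − ΔT = 365 − 342.4 = 22.6 °C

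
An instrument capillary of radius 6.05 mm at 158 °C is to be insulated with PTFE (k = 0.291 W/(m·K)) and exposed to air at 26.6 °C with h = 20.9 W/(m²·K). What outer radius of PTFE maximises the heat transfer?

For a cylinder, r_cr = k_ins/h = 0.291/20.9 = 0.0139 m = 1.39 cm

r_cr = 1.39 cm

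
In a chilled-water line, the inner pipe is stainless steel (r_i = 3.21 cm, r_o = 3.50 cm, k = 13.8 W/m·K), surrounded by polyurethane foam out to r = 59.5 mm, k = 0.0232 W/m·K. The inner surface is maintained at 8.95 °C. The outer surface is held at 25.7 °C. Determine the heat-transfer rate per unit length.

Series thermal resistances, inner to outer:
  R'_stainless steel = ln(0.0350/0.0321)/(2πk) = 0.08649/(2π·13.8) = 9.975×10^-4 m·K/W
  R'_polyurethane foam = ln(0.0595/0.0350)/(2πk) = 0.5306/(2π·0.0232) = 3.640 m·K/W
ΣR = 9.975×10^-4 + 3.640 = 3.641 m·K/W
Q' = ΔT/ΣR = (8.95 °C − 25.7 °C)/3.641 = -4.60 W/m
(Negative Q' ⇒ heat flows inward; heat gain = 4.60 W/m.)

Q' = 4.60 W/m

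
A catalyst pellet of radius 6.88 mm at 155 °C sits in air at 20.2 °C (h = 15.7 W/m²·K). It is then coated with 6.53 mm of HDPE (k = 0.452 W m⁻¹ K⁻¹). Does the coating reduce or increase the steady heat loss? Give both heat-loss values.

increases: 1.26 → 3.32 W

Critical radius for a sphere: r_cr = 2k/h = 0.0576 m = 5.76 cm.
Outer radius after coating: r₂ = 0.00688 + 0.00653 = 0.01341 m.
Since r₁ < r_cr and r₂ ≤ r_cr, the coating moves toward the maximum at r_cr — heat loss rises.
Bare: R = 1/(4πr₁²h) = 107.1 K/W; Q = 134.8/107.1 = 1.26 W.
Coated: R = R_cond + R_conv = 40.65 K/W; Q = 134.8/40.65 = 3.32 W.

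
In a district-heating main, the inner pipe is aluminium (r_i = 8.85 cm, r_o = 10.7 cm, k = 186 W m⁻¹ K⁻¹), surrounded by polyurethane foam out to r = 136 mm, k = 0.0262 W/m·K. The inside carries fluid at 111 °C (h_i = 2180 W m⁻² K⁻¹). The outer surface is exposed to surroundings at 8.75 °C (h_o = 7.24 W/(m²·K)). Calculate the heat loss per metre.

Resistance network (inner→outer):
  R'_conv,in = 1/(2πr h) = 1/(2π·0.0885·2180) = 8.249×10^-4 m·K/W
  R'_aluminium = ln(0.107/0.0885)/(2πk) = 0.1898/(2π·186) = 1.624×10^-4 m·K/W
  R'_polyurethane foam = ln(0.136/0.107)/(2πk) = 0.2398/(2π·0.0262) = 1.457 m·K/W
  R'_conv,out = 1/(2πr h) = 1/(2π·0.136·7.24) = 0.1616 m·K/W
ΣR = 8.249×10^-4 + 1.624×10^-4 + 1.457 + 0.1616 = 1.620 m·K/W
Q' = ΔT/ΣR = (111 °C − 8.75 °C)/1.620 = 63.1 W/m

Q' = 63.1 W/m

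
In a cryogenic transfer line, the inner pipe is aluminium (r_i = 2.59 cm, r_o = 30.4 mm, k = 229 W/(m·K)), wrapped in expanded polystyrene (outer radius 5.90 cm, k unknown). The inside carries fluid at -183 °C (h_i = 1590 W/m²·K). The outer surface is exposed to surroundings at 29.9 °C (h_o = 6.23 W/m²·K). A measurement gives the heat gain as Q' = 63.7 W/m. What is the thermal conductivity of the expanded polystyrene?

ΣR = ΔT/Q' = |-183 − 29.9|/63.7 = 3.342 m·K/W
Known resistances:
  R'_conv,in = 1/(2πr h) = 1/(2π·0.0259·1590) = 0.003865 m·K/W
  R'_aluminium = ln(0.0304/0.0259)/(2πk) = 0.1602/(2π·229) = 1.113×10^-4 m·K/W
  R'_conv,out = 1/(2πr h) = 1/(2π·0.0590·6.23) = 0.4330 m·K/W
R_expanded polystyrene = ΣR − ΣR_known = 3.342 − 0.4370 = 2.905 m·K/W
ln(r₂/r₁)/(2πk) = 2.905 ⇒ k = 0.6631/(2π·2.905) = 0.0363 W/m·K

k = 0.0363 W/m·K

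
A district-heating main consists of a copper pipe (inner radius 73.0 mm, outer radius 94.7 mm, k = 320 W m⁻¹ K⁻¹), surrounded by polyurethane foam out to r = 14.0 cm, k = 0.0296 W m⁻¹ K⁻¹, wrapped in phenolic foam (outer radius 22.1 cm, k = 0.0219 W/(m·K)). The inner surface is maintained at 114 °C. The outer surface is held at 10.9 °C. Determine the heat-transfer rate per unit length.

Series thermal resistances, inner to outer:
  R'_copper = ln(0.0947/0.0730)/(2πk) = 0.2603/(2π·320) = 1.294×10^-4 m·K/W
  R'_polyurethane foam = ln(0.140/0.0947)/(2πk) = 0.3909/(2π·0.0296) = 2.102 m·K/W
  R'_phenolic foam = ln(0.221/0.140)/(2πk) = 0.4565/(2π·0.0219) = 3.318 m·K/W
ΣR = 1.294×10^-4 + 2.102 + 3.318 = 5.420 m·K/W
Q' = ΔT/ΣR = (114 °C − 10.9 °C)/5.420 = 19.0 W/m

Q' = 19.0 W/m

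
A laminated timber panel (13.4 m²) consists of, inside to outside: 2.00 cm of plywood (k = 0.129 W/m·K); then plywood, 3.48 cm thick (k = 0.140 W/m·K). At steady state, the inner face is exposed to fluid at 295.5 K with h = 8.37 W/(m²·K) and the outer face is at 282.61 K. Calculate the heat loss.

Resistance network (inner→outer):
  R_conv,in = 1/(hA) = 1/(8.37·13.4) = 0.008916 K/W
  R_plywood = L/(kA) = 0.0200/(0.129·13.4) = 0.01157 K/W
  R_plywood = L/(kA) = 0.0348/(0.140·13.4) = 0.01855 K/W
ΣR = 0.008916 + 0.01157 + 0.01855 = 0.03904 K/W
Q = ΔT/ΣR = (295.5 K − 282.61 K)/0.03904 = 330 W

Q = 330 W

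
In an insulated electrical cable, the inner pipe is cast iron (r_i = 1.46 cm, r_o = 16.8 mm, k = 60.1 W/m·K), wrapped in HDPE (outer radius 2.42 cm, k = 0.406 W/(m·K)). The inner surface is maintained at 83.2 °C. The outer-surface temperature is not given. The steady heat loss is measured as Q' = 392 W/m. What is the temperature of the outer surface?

Series resistances:
  R'_cast iron = ln(0.0168/0.0146)/(2πk) = 0.1404/(2π·60.1) = 3.717×10^-4 m·K/W
  R'_HDPE = ln(0.0242/0.0168)/(2πk) = 0.3650/(2π·0.406) = 0.1431 m·K/W
ΣR = 0.1434 m·K/W
ΔT = Q'·ΣR = 392 × 0.1434 = 56.21 K
Heat flows outward, so T_out = T_in − ΔT = 83.2 − 56.21 = 27.0 °C

T_out = 27.0 °C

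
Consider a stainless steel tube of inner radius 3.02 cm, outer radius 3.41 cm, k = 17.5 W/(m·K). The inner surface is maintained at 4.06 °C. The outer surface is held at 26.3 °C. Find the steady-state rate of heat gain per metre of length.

Q' = 2πk·ΔT/ln(r₂/r₁) = 2π × 17.5 × 22.24 / ln(0.0341/0.0302) = 20100 W/m

Q' = 20.1 kW/m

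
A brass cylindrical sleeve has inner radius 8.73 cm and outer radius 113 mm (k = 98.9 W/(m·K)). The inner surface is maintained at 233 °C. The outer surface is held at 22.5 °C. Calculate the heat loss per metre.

Q' = 2πk·ΔT/ln(r₂/r₁) = 2π × 98.9 × 210.5 / ln(0.113/0.0873) = 5.07×10^5 W/m

Q' = 507 kW/m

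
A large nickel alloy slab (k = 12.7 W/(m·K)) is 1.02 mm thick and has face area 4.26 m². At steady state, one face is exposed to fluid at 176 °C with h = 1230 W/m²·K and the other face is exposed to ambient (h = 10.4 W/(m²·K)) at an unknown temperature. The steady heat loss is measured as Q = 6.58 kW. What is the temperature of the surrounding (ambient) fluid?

T_out = 26.1 °C

Series resistances:
  R_conv,in = 1/(hA) = 1/(1230·4.26) = 1.908×10^-4 K/W
  R_nickel alloy = L/(kA) = 0.00102/(12.7·4.26) = 1.885×10^-5 K/W
  R_conv,out = 1/(hA) = 1/(10.4·4.26) = 0.02257 K/W
ΣR = 0.02278 K/W
ΔT = Q·ΣR = 6580 × 0.02278 = 149.9 K
Heat flows outward, so T_out = T_in − ΔT = 176 − 149.9 = 26.1 °C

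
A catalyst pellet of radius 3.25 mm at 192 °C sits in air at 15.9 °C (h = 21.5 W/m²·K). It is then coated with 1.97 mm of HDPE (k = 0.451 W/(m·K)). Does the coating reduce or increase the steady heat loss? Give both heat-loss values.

increases: 0.503 → 1.13 W

Critical radius for a sphere: r_cr = 2k/h = 0.0420 m = 4.20 cm.
Outer radius after coating: r₂ = 0.00325 + 0.00197 = 0.00522 m.
Since r₁ < r_cr and r₂ ≤ r_cr, the coating moves toward the maximum at r_cr — heat loss rises.
Bare: R = 1/(4πr₁²h) = 350.4 K/W; Q = 176.1/350.4 = 0.503 W.
Coated: R = R_cond + R_conv = 156.3 K/W; Q = 176.1/156.3 = 1.13 W.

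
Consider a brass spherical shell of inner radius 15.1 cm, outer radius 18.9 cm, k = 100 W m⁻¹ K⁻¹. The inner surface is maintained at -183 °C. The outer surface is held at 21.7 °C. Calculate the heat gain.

Q = 1.93×10^5 W

Q = 4πk·ΔT/(1/r₁ − 1/r₂) = 4π × 100 × 204.7 / (1/0.151 − 1/0.189) = 1.93×10^5 W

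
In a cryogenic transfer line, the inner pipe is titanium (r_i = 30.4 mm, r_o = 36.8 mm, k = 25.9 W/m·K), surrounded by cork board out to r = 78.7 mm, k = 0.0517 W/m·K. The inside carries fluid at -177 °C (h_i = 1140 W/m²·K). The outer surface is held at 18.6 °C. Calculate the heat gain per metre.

Resistance network (inner→outer):
  R'_conv,in = 1/(2πr h) = 1/(2π·0.0304·1140) = 0.004592 m·K/W
  R'_titanium = ln(0.0368/0.0304)/(2πk) = 0.1911/(2π·25.9) = 0.001174 m·K/W
  R'_cork board = ln(0.0787/0.0368)/(2πk) = 0.7601/(2π·0.0517) = 2.340 m·K/W
ΣR = 0.004592 + 0.001174 + 2.340 = 2.346 m·K/W
Q' = ΔT/ΣR = (-177 °C − 18.6 °C)/2.346 = -83.4 W/m
(Negative Q' ⇒ heat flows inward; heat gain = 83.4 W/m.)

Q' = 83.4 W/m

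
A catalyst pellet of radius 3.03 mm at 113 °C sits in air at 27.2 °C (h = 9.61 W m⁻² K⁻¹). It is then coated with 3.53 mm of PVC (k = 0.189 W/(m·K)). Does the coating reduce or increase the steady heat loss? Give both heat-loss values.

Critical radius for a sphere: r_cr = 2k/h = 0.0393 m = 3.93 cm.
Outer radius after coating: r₂ = 0.00303 + 0.00353 = 0.00656 m.
Since r₁ < r_cr and r₂ ≤ r_cr, the coating moves toward the maximum at r_cr — heat loss rises.
Bare: R = 1/(4πr₁²h) = 901.9 K/W; Q = 85.8/901.9 = 0.0951 W.
Coated: R = R_cond + R_conv = 267.2 K/W; Q = 85.8/267.2 = 0.321 W.

increases: 0.0951 → 0.321 W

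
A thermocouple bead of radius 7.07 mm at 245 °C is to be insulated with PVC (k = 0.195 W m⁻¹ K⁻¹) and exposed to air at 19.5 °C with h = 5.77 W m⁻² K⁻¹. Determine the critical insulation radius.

For a sphere, r_cr = 2k_ins/h = 2·0.195/5.77 = 0.0676 m = 6.76 cm

r_cr = 6.76 cm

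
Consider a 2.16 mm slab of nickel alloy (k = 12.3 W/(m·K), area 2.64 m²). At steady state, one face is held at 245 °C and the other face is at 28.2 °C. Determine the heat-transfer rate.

Q = kA·ΔT/L = 12.3 × 2.64 × |245 °C − 28.2 °C| / 0.00216 = 3.26×10^6 W

Q = 3260 kW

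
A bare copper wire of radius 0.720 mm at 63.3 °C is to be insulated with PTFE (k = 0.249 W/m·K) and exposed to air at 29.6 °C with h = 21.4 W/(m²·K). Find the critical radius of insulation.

r_cr = 1.16 cm

For a cylinder, r_cr = k_ins/h = 0.249/21.4 = 0.0116 m = 1.16 cm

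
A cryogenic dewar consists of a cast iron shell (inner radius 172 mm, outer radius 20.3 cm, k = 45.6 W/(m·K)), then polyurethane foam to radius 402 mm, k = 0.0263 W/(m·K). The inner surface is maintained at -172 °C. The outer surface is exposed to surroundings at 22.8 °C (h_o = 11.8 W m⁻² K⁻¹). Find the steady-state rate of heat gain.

Q = 26.2 W

Treat each layer as a resistance in series:
  R_cast iron = (1/0.172 − 1/0.203)/(4πk) = 0.8878/(4π·45.6) = 0.001549 K/W
  R_polyurethane foam = (1/0.203 − 1/0.402)/(4πk) = 2.439/(4π·0.0263) = 7.378 K/W
  R_conv,out = 1/(4πr²h) = 1/(4π·0.402²·11.8) = 0.04173 K/W
ΣR = 0.001549 + 7.378 + 0.04173 = 7.421 K/W
Q = ΔT/ΣR = (-172 °C − 22.8 °C)/7.421 = -26.2 W
(Negative Q ⇒ heat flows inward; heat gain = 26.2 W.)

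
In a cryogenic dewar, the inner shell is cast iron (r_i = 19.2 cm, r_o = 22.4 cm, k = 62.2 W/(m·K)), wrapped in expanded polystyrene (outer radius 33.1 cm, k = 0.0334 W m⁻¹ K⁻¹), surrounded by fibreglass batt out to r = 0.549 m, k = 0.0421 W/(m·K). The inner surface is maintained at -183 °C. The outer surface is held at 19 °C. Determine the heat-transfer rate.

Series thermal resistances, inner to outer:
  R_cast iron = (1/0.192 − 1/0.224)/(4πk) = 0.7440/(4π·62.2) = 9.519×10^-4 K/W
  R_expanded polystyrene = (1/0.224 − 1/0.331)/(4πk) = 1.443/(4π·0.0334) = 3.438 K/W
  R_fibreglass batt = (1/0.331 − 1/0.549)/(4πk) = 1.200/(4π·0.0421) = 2.268 K/W
ΣR = 9.519×10^-4 + 3.438 + 2.268 = 5.707 K/W
Q = ΔT/ΣR = (-183 °C − 19 °C)/5.707 = -35.4 W
(Negative Q ⇒ heat flows inward; heat gain = 35.4 W.)

Q = 35.4 W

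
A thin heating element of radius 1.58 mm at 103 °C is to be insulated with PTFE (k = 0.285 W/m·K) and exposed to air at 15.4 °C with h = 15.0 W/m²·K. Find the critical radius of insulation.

r_cr = 1.90 cm

For a cylinder, r_cr = k_ins/h = 0.285/15.0 = 0.0190 m = 1.90 cm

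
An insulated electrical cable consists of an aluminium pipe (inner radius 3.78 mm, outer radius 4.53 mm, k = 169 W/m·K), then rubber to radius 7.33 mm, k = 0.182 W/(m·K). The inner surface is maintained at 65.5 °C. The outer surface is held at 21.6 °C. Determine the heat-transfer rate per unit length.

Q' = 104 W/m

Series thermal resistances, inner to outer:
  R'_aluminium = ln(0.00453/0.00378)/(2πk) = 0.1810/(2π·169) = 1.705×10^-4 m·K/W
  R'_rubber = ln(0.00733/0.00453)/(2πk) = 0.4813/(2π·0.182) = 0.4208 m·K/W
ΣR = 1.705×10^-4 + 0.4208 = 0.4210 m·K/W
Q' = ΔT/ΣR = (65.5 °C − 21.6 °C)/0.4210 = 104 W/m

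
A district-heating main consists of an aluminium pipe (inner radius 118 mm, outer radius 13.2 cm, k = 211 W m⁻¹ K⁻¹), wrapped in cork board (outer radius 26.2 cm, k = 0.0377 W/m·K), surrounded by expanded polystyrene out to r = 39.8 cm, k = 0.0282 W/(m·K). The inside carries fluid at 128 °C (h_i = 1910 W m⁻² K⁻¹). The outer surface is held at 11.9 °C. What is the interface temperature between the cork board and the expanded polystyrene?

T = 64.0 °C

Resistance network (inner→outer):
  R'_conv,in = 1/(2πr h) = 1/(2π·0.118·1910) = 7.062×10^-4 m·K/W
  R'_aluminium = ln(0.132/0.118)/(2πk) = 0.1121/(2π·211) = 8.457×10^-5 m·K/W
  R'_cork board = ln(0.262/0.132)/(2πk) = 0.6855/(2π·0.0377) = 2.894 m·K/W
  R'_expanded polystyrene = ln(0.398/0.262)/(2πk) = 0.4181/(2π·0.0282) = 2.360 m·K/W
ΣR = 7.062×10^-4 + 8.457×10^-5 + 2.894 + 2.360 = 5.255 m·K/W
Q' = ΔT/ΣR = (128 °C − 11.9 °C)/5.255 = 22.09 W/m
From the inner boundary to the cork board/expanded polystyrene interface, ΣR_partial = 2.895 m·K/W.
T_interface = T_in − Q'·ΣR_partial = 128 °C − (22.09)(2.895) = 64.0 °C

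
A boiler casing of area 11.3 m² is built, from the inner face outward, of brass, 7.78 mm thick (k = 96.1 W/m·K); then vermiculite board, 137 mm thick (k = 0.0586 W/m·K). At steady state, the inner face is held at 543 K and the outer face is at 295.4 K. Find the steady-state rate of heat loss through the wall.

Series thermal resistances, inner to outer:
  R_brass = L/(kA) = 0.00778/(96.1·11.3) = 7.164×10^-6 K/W
  R_vermiculite board = L/(kA) = 0.137/(0.0586·11.3) = 0.2069 K/W
ΣR = 7.164×10^-6 + 0.2069 = 0.2069 K/W
Q = ΔT/ΣR = (543 K − 295.4 K)/0.2069 = 1200 W

Q = 1200 W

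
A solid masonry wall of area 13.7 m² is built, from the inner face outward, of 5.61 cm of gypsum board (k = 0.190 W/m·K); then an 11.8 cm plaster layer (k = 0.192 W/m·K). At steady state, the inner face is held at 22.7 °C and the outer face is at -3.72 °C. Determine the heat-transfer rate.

Q = 398 W

Series thermal resistances, inner to outer:
  R_gypsum board = L/(kA) = 0.0561/(0.190·13.7) = 0.02155 K/W
  R_plaster = L/(kA) = 0.118/(0.192·13.7) = 0.04486 K/W
ΣR = 0.02155 + 0.04486 = 0.06641 K/W
Q = ΔT/ΣR = (22.7 °C − -3.72 °C)/0.06641 = 398 W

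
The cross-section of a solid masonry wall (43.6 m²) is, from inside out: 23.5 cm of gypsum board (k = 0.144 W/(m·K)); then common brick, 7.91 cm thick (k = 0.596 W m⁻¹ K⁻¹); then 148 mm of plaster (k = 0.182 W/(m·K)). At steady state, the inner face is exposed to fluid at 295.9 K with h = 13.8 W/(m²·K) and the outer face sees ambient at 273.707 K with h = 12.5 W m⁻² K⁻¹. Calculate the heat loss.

Treat each layer as a resistance in series:
  R_conv,in = 1/(hA) = 1/(13.8·43.6) = 0.001662 K/W
  R_gypsum board = L/(kA) = 0.235/(0.144·43.6) = 0.03743 K/W
  R_common brick = L/(kA) = 0.0791/(0.596·43.6) = 0.003044 K/W
  R_plaster = L/(kA) = 0.148/(0.182·43.6) = 0.01865 K/W
  R_conv,out = 1/(hA) = 1/(12.5·43.6) = 0.001835 K/W
ΣR = 0.001662 + 0.03743 + 0.003044 + 0.01865 + 0.001835 = 0.06262 K/W
Q = ΔT/ΣR = (295.9 K − 273.707 K)/0.06262 = 354 W

Q = 354 W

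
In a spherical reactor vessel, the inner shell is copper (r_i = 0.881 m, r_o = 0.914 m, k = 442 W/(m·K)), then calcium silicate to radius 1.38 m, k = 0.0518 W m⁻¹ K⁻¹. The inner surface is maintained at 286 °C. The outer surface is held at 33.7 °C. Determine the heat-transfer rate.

Q = 445 W

Series thermal resistances, inner to outer:
  R_copper = (1/0.881 − 1/0.914)/(4πk) = 0.04098/(4π·442) = 7.378×10^-6 K/W
  R_calcium silicate = (1/0.914 − 1/1.38)/(4πk) = 0.3695/(4π·0.0518) = 0.5676 K/W
ΣR = 7.378×10^-6 + 0.5676 = 0.5676 K/W
Q = ΔT/ΣR = (286 °C − 33.7 °C)/0.5676 = 445 W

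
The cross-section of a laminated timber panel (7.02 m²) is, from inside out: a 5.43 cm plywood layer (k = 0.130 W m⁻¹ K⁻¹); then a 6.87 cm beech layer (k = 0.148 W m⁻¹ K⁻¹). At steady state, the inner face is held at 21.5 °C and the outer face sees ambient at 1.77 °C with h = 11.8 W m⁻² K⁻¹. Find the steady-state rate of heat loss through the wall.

Series thermal resistances, inner to outer:
  R_plywood = L/(kA) = 0.0543/(0.130·7.02) = 0.05950 K/W
  R_beech = L/(kA) = 0.0687/(0.148·7.02) = 0.06612 K/W
  R_conv,out = 1/(hA) = 1/(11.8·7.02) = 0.01207 K/W
ΣR = 0.05950 + 0.06612 + 0.01207 = 0.1377 K/W
Q = ΔT/ΣR = (21.5 °C − 1.77 °C)/0.1377 = 143 W

Q = 143 W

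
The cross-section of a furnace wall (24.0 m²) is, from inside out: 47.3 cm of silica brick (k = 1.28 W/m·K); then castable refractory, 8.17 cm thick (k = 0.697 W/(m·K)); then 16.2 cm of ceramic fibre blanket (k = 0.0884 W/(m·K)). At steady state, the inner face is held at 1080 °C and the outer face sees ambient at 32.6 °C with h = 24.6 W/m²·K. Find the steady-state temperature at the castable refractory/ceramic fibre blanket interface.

T = 864 °C

Series thermal resistances, inner to outer:
  R_silica brick = L/(kA) = 0.473/(1.28·24.0) = 0.01540 K/W
  R_castable refractory = L/(kA) = 0.0817/(0.697·24.0) = 0.004884 K/W
  R_ceramic fibre blanket = L/(kA) = 0.162/(0.0884·24.0) = 0.07636 K/W
  R_conv,out = 1/(hA) = 1/(24.6·24.0) = 0.001694 K/W
ΣR = 0.01540 + 0.004884 + 0.07636 + 0.001694 = 0.09834 K/W
Q = ΔT/ΣR = (1080 °C − 32.6 °C)/0.09834 = 10650 W
From the inner boundary to the castable refractory/ceramic fibre blanket interface, ΣR_partial = 0.02028 K/W.
T_interface = T_in − Q·ΣR_partial = 1080 °C − (10650)(0.02028) = 864 °C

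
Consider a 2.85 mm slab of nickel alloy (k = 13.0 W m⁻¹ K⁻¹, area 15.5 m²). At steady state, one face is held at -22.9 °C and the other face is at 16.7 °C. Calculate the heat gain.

Q = 2800 kW

Q = kA·ΔT/L = 13.0 × 15.5 × |-22.9 °C − 16.7 °C| / 0.00285 = 2.80×10^6 W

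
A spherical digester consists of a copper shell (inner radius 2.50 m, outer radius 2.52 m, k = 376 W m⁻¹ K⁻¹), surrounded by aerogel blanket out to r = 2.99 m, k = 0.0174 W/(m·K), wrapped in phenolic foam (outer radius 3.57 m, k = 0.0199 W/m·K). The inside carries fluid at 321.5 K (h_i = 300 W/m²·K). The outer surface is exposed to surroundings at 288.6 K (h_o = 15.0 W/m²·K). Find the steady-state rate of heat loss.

Q = 65.4 W

Series thermal resistances, inner to outer:
  R_conv,in = 1/(4πr²h) = 1/(4π·2.50²·300) = 4.244×10^-5 K/W
  R_copper = (1/2.50 − 1/2.52)/(4πk) = 0.003175/(4π·376) = 6.719×10^-7 K/W
  R_aerogel blanket = (1/2.52 − 1/2.99)/(4πk) = 0.06238/(4π·0.0174) = 0.2853 K/W
  R_phenolic foam = (1/2.99 − 1/3.57)/(4πk) = 0.05434/(4π·0.0199) = 0.2173 K/W
  R_conv,out = 1/(4πr²h) = 1/(4π·3.57²·15.0) = 4.163×10^-4 K/W
ΣR = 4.244×10^-5 + 6.719×10^-7 + 0.2853 + 0.2173 + 4.163×10^-4 = 0.5031 K/W
Q = ΔT/ΣR = (321.5 K − 288.6 K)/0.5031 = 65.4 W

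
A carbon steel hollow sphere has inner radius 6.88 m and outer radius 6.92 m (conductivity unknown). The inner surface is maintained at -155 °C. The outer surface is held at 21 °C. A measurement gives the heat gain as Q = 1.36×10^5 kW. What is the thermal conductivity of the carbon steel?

ΣR = ΔT/Q = |-155 − 21|/1.36×10^8 = 1.294×10^-6 K/W
(1/r₁−1/r₂)/(4πk) = 1.294×10^-6 ⇒ k = 8.402×10^-4/(4π·1.294×10^-6) = 51.7 W/m·K

k = 51.7 W/m·K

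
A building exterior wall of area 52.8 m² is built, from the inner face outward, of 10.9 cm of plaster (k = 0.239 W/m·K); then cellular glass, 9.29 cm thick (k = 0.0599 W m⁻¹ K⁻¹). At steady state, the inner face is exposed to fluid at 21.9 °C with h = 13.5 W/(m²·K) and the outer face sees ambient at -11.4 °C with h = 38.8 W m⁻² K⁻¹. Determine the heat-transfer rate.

Series thermal resistances, inner to outer:
  R_conv,in = 1/(hA) = 1/(13.5·52.8) = 0.001403 K/W
  R_plaster = L/(kA) = 0.109/(0.239·52.8) = 0.008638 K/W
  R_cellular glass = L/(kA) = 0.0929/(0.0599·52.8) = 0.02937 K/W
  R_conv,out = 1/(hA) = 1/(38.8·52.8) = 4.881×10^-4 K/W
ΣR = 0.001403 + 0.008638 + 0.02937 + 4.881×10^-4 = 0.03990 K/W
Q = ΔT/ΣR = (21.9 °C − -11.4 °C)/0.03990 = 835 W

Q = 835 W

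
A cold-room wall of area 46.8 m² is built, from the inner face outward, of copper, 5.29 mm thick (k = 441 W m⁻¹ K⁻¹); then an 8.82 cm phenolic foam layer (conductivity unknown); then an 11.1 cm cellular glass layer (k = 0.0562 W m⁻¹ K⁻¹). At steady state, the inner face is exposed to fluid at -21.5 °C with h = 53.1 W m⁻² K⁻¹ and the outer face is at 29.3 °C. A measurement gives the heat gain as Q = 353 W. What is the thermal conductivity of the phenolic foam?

k = 0.0186 W/m·K

ΣR = ΔT/Q = |-21.5 − 29.3|/353 = 0.1439 K/W
Known resistances:
  R_conv,in = 1/(hA) = 1/(53.1·46.8) = 4.024×10^-4 K/W
  R_copper = L/(kA) = 0.00529/(441·46.8) = 2.563×10^-7 K/W
  R_cellular glass = L/(kA) = 0.111/(0.0562·46.8) = 0.04220 K/W
R_phenolic foam = ΣR − ΣR_known = 0.1439 − 0.04260 = 0.1013 K/W
L/(kA) = 0.1013 ⇒ k = 0.0882/(0.1013·46.8) = 0.0186 W/m·K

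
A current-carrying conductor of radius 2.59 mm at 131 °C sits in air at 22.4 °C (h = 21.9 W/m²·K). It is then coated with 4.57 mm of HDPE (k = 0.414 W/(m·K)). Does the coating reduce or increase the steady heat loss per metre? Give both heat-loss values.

Critical radius for a cylinder: r_cr = k/h = 0.0189 m = 1.89 cm.
Outer radius after coating: r₂ = 0.00259 + 0.00457 = 0.00716 m.
Since r₁ < r_cr and r₂ ≤ r_cr, the coating moves toward the maximum at r_cr — heat loss rises.
Bare: R = 1/(2πr₁h) = 2.806 m·K/W; Q = 108.6/2.806 = 38.7 W/m.
Coated: R = R_cond + R_conv = 1.406 m·K/W; Q = 108.6/1.406 = 77.2 W/m.

increases: 38.7 → 77.2 W/m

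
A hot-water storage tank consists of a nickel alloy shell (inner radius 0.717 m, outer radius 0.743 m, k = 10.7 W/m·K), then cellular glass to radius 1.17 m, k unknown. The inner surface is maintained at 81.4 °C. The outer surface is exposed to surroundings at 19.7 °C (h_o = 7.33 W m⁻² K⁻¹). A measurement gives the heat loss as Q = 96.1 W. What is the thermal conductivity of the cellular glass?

k = 0.0617 W/m·K

ΣR = ΔT/Q = |81.4 − 19.7|/96.1 = 0.6420 K/W
Known resistances:
  R_nickel alloy = (1/0.717 − 1/0.743)/(4πk) = 0.04881/(4π·10.7) = 3.630×10^-4 K/W
  R_conv,out = 1/(4πr²h) = 1/(4π·1.17²·7.33) = 0.007931 K/W
R_cellular glass = ΣR − ΣR_known = 0.6420 − 0.008294 = 0.6337 K/W
(1/r₁−1/r₂)/(4πk) = 0.6337 ⇒ k = 0.4912/(4π·0.6337) = 0.0617 W/m·K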